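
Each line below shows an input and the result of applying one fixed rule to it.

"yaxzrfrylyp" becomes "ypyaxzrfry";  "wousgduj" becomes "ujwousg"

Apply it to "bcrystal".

albcrys

Rule — move the last 3 characters to the front (rotate right by 3), then delete the first character.
Applying both steps to "bcrystal": "talbcrys", then "albcrys".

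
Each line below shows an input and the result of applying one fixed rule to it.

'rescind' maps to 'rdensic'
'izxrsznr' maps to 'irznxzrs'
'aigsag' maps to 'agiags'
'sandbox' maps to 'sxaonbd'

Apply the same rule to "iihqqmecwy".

The pattern: take characters alternately from the front and the back (1st, last, 2nd, 2nd-last, ...).
For "iihqqmecwy" the result is "iyiwhcqeqm".

iyiwhcqeqm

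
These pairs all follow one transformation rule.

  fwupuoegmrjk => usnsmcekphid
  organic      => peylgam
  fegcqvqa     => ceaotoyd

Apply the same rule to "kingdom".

The transformation: shift every letter 2 places backward in the alphabet (wrapping around), then move the first character to the end.
Applying both steps to "kingdom": "iglebmk", then "glebmki".

glebmki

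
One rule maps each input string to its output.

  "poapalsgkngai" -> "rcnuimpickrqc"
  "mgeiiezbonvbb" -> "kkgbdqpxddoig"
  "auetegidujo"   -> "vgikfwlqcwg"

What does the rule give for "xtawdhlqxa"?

Each output is the input with this applied: move the first 3 characters to the end (rotate left by 3), then shift every letter 2 places forward in the alphabet (wrapping around).
Starting from "xtawdhlqxa": after the first operation, "wdhlqxaxta"; after the second, "yfjnszczvc".

yfjnszczvc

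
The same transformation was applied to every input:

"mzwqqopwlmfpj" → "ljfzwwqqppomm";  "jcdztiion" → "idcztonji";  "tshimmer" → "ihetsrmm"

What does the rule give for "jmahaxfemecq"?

What's happening: sort the characters into reverse alphabetical order, then move the last 3 characters to the front (rotate right by 3).
Working it through for "jmahaxfemecq": intermediate "xqmmjhfeecaa", final "caaxqmmjhfee".
(Check on "jcdztiion": → "ztonjiidc" → "idcztonji" ✓)

caaxqmmjhfee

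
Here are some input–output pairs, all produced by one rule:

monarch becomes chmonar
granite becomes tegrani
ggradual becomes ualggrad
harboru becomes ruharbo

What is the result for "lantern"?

The pattern: move the first 3 characters to the end (rotate left by 3), then move the first 2 characters to the end (rotate left by 2).
Applying both steps to "lantern": "ternlan", then "rnlante".

rnlante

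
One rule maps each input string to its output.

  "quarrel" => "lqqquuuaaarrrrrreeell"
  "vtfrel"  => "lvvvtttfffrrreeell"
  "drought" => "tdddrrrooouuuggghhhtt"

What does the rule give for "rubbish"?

The transformation: repeat every character 3 times, then move the last character to the front.
"rubbish" → "rrruuubbbbbbiiissshhh" → "hrrruuubbbbbbiiissshh".

hrrruuubbbbbbiiissshh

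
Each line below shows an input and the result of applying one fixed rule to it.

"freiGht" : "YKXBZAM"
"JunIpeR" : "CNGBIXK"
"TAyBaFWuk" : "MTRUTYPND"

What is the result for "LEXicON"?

EXQBVHG

Rule — shift every letter 7 places backward in the alphabet (wrapping around), then convert every letter to uppercase.
For "LEXicON", step one produces "EXQbvHG"; step two turns that into "EXQBVHG".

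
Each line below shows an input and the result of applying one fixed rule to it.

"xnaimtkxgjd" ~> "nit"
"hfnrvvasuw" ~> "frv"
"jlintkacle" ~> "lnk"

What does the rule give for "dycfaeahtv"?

Each output is the input with this applied: keep every other character starting from the second (positions 2nd, 4th, 6th, ...), then keep only the first 3 characters.
So "dycfaeahtv" becomes "yfe".

yfe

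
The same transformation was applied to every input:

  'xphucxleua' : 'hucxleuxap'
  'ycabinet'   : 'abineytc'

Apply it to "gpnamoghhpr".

Each output is the input with this applied: swap the first and last characters, then move the first 2 characters to the end (rotate left by 2).
Starting from "gpnamoghhpr": after the first operation, "rpnamoghhpg"; after the second, "namoghhpgrp".

namoghhpgrp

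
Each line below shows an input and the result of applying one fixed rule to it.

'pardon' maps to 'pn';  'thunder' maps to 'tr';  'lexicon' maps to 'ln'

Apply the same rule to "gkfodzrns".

gs

In each case the input is transformed by: take characters alternately from the front and the back (1st, last, 2nd, 2nd-last, ...), then keep only the first 2 characters.
Starting from "gkfodzrns": after the first operation, "gsknfrozd"; after the second, "gs".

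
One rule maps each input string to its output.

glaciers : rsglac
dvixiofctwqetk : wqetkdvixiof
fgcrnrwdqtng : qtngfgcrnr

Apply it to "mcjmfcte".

Looking at the pairs, the operation is to swap the front and back halves of the string, then delete the first 2 characters.
Applying both steps to "mcjmfcte": "fctemcjm", then "temcjm".

temcjm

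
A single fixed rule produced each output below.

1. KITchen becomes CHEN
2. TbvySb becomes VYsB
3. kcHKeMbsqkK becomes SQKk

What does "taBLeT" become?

blEt

Rule — flip the case of every letter, then keep only the last 4 characters.
On "taBLeT": the first step gives "TAblEt", and the second then gives "blEt".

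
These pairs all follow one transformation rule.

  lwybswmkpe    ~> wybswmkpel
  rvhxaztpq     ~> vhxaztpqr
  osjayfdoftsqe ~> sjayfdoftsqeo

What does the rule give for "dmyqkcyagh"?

myqkcyaghd

What's happening: move the first character to the end.
Applying that to "dmyqkcyagh" gives "myqkcyaghd".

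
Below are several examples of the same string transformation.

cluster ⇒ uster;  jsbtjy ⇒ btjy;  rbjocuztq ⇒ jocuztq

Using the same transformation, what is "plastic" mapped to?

astic

Each output is the input with this applied: delete the first 2 characters.
So "plastic" becomes "astic".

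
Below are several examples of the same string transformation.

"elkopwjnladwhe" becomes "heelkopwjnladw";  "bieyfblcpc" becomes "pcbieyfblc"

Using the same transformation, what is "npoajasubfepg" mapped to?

What's happening: move the last 2 characters to the front (rotate right by 2).
For "npoajasubfepg" the result is "pgnpoajasubfe".

pgnpoajasubfe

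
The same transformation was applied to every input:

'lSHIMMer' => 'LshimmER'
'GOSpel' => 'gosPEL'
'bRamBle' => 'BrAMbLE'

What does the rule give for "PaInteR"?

The transformation: flip the case of every letter.
So "PaInteR" becomes "pAiNTEr".

pAiNTEr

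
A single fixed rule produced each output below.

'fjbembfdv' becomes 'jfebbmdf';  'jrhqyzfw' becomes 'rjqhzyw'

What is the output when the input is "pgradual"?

gparudl

Each output is the input with this applied: swap each adjacent pair of characters (1↔2, 3↔4, ...), then delete the last character.
On "pgradual": the first step gives "gparudla", and the second then gives "gparudl".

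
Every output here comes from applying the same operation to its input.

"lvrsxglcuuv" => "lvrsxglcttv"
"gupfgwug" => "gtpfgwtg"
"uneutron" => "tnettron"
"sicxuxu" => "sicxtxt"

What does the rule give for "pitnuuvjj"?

pitnttvjj

The pattern: replace every "u" with "t".
"pitnuuvjj" → "pitnttvjj".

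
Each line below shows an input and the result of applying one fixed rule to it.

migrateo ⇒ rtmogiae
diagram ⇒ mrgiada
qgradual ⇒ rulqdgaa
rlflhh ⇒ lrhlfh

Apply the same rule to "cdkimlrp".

prlmikcd

The transformation: sort the characters into reverse alphabetical order, then swap each adjacent pair of characters (1↔2, 3↔4, ...).
Starting from "cdkimlrp": after the first operation, "rpmlkidc"; after the second, "prlmikcd".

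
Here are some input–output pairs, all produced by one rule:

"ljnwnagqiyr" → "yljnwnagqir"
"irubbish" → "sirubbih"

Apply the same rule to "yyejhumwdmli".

The rule is to move the last character to the front, then swap the first and last characters.
Applying both steps to "yyejhumwdmli": "iyyejhumwdml", then "lyyejhumwdmi".

lyyejhumwdmi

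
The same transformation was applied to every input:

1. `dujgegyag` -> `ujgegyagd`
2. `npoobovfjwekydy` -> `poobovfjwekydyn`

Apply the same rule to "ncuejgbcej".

cuejgbcejn

What's happening: move the first character to the end.
Applying that to "ncuejgbcej" gives "cuejgbcejn".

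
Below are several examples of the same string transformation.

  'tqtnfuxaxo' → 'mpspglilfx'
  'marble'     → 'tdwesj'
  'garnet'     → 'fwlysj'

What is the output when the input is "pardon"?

The rule is to swap the front and back halves of the string, then shift every letter 8 places backward in the alphabet (wrapping around).
Working it through for "pardon": intermediate "donpar", final "vgfhsj".

vgfhsj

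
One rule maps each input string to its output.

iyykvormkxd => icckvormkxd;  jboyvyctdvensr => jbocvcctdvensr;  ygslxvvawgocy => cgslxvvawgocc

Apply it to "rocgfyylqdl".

rocgfcclqdl

The pattern: replace every "y" with "c".
"rocgfyylqdl" → "rocgfcclqdl".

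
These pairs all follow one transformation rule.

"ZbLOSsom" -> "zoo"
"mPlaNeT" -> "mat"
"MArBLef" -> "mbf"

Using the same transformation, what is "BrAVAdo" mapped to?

In each case the input is transformed by: keep one character in every 3, starting at position 1 (positions 1st, 4th, 7th, ...), then convert every letter to lowercase.
For "BrAVAdo", step one produces "BVo"; step two turns that into "bvo".

bvo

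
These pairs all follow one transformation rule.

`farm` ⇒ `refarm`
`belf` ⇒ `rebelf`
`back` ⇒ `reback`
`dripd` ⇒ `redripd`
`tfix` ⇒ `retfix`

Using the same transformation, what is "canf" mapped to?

recanf

Each output is the input with this applied: prepend "re".
"canf" → "recanf".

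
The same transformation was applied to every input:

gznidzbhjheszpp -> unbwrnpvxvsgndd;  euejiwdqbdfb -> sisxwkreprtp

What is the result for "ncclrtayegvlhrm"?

Looking at the pairs, the operation is to shift every letter 12 places backward in the alphabet (wrapping around).
"ncclrtayegvlhrm" → "bqqzfhomsujzvfa".

bqqzfhomsujzvfa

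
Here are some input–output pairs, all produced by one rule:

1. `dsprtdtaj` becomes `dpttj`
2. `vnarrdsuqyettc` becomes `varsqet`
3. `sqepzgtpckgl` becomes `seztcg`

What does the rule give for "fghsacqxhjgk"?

Each output is the input with this applied: keep every other character starting from the first (positions 1st, 3rd, 5th, ...).
Applying that to "fghsacqxhjgk" gives "fhaqhg".

fhaqhg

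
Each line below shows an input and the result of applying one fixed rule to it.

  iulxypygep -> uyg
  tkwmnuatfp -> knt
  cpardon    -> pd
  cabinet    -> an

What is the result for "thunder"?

Each output is the input with this applied: keep one character in every 3, starting at position 2 (positions 2nd, 5th, 8th, ...).
For "thunder" the result is "hd".

hd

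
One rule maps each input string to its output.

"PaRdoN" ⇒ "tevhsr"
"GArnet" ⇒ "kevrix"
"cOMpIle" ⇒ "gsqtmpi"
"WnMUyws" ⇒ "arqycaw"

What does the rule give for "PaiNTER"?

The pattern: shift every letter 4 places forward in the alphabet (wrapping around), then convert every letter to lowercase.
"PaiNTER" → "TemRXIV" → "temrxiv".

temrxiv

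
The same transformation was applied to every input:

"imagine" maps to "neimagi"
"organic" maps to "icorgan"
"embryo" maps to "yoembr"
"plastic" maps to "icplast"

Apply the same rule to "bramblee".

eebrambl

Looking at the pairs, the operation is to move the last 2 characters to the front (rotate right by 2).
"bramblee" → "eebrambl".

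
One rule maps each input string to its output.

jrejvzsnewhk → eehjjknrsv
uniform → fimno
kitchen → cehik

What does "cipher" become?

The rule is to sort the characters into alphabetical order, then delete the last 2 characters.
Starting from "cipher": after the first operation, "cehipr"; after the second, "cehi".

cehi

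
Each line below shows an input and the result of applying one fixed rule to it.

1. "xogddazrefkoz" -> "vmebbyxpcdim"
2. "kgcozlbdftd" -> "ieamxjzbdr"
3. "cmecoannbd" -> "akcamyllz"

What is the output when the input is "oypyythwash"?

In each case the input is transformed by: shift every letter 2 places backward in the alphabet (wrapping around), then delete the last character.
Starting from "oypyythwash": after the first operation, "mwnwwrfuyqf"; after the second, "mwnwwrfuyq".

mwnwwrfuyq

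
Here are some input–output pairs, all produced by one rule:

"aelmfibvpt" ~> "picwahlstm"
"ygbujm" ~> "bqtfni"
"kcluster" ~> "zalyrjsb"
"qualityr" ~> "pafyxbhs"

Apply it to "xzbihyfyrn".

The rule is to swap the front and back halves of the string, then shift every letter 7 places forward in the alphabet (wrapping around).
Doing the same to "xzbihyfyrn": "fmfyuegipo".

fmfyuegipo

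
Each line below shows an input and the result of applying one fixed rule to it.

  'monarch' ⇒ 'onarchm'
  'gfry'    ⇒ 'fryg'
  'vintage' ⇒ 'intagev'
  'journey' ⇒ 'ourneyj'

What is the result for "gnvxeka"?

Each output is the input with this applied: move the first character to the end.
On "gnvxeka" that produces "nvxekag".

nvxekag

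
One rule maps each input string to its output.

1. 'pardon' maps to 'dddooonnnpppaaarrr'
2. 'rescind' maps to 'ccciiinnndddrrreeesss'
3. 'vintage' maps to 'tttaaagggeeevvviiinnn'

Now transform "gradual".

Each output is the input with this applied: move the first 3 characters to the end (rotate left by 3), then repeat every character 3 times.
Working it through for "gradual": intermediate "dualgra", final "ddduuuaaalllgggrrraaa".
(Check on "vintage": → "tagevin" → "tttaaagggeeevvviiinnn" ✓)

ddduuuaaalllgggrrraaa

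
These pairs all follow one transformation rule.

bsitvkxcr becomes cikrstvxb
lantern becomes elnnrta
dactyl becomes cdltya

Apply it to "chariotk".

chikorta

The rule is to sort the characters into alphabetical order, then move the first character to the end.
For "chariotk", step one produces "achikort"; step two turns that into "chikorta".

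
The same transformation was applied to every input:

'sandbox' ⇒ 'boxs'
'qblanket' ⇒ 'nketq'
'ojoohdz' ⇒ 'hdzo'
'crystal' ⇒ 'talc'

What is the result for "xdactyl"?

tylx

What's happening: move the first character to the end, then delete the first 3 characters.
On "xdactyl": the first step gives "dactylx", and the second then gives "tylx".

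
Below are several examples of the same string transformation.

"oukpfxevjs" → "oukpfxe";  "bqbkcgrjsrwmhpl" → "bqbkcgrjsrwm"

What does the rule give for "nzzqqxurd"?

The pattern: delete the last 3 characters.
For "nzzqqxurd" the result is "nzzqqx".

nzzqqx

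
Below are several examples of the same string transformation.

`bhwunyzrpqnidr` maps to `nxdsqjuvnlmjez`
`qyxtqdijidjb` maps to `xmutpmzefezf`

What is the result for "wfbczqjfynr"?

nsbxyvmfbuj

The transformation: move the last character to the front, then shift every letter 4 places backward in the alphabet (wrapping around).
Applying both steps to "wfbczqjfynr": "rwfbczqjfyn", then "nsbxyvmfbuj".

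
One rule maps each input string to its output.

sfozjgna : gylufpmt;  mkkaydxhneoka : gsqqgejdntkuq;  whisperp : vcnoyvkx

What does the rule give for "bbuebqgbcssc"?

ihhakhwmhiyy

The transformation: move the last character to the front, then shift every letter 6 places forward in the alphabet (wrapping around).
On "bbuebqgbcssc": the first step gives "cbbuebqgbcss", and the second then gives "ihhakhwmhiyy".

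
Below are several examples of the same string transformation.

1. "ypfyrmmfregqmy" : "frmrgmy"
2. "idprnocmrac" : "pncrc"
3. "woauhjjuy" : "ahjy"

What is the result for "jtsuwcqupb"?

swqpj

The pattern: move the first character to the end, then keep every other character starting from the second (positions 2nd, 4th, 6th, ...).
For "jtsuwcqupb", step one produces "tsuwcqupbj"; step two turns that into "swqpj".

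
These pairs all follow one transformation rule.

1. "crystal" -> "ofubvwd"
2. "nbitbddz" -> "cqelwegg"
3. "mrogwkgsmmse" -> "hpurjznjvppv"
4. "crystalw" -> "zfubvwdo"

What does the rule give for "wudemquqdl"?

ozxghptxtg

What's happening: shift every letter 3 places forward in the alphabet (wrapping around), then move the last character to the front.
Applying both steps to "wudemquqdl": "zxghptxtgo", then "ozxghptxtg".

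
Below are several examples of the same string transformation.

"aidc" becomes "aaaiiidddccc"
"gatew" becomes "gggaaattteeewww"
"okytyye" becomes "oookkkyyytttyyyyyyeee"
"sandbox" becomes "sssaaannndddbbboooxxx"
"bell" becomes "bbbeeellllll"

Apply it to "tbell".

tttbbbeeellllll

The rule is to repeat every character 3 times.
On "tbell" that produces "tttbbbeeellllll".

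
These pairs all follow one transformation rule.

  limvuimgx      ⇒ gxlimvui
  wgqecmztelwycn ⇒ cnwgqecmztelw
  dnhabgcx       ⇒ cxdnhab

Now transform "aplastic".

icaplas

The rule is to move the last 3 characters to the front (rotate right by 3), then delete the first character.
For "aplastic", step one produces "ticaplas"; step two turns that into "icaplas".
(Check on "limvuimgx": → "mgxlimvui" → "gxlimvui" ✓)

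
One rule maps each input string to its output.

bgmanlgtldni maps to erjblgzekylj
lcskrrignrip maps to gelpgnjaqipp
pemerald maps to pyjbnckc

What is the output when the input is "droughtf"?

efrdbpms

The pattern: shift every letter 2 places backward in the alphabet (wrapping around), then swap the front and back halves of the string.
On "droughtf": the first step gives "bpmsefrd", and the second then gives "efrdbpms".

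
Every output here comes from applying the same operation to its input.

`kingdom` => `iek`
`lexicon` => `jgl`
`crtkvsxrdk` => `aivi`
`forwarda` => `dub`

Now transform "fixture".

The pattern: shift every letter 2 places backward in the alphabet (wrapping around), then keep one character in every 3, starting at position 1 (positions 1st, 4th, 7th, ...).
On "fixture" that produces "drc".

drc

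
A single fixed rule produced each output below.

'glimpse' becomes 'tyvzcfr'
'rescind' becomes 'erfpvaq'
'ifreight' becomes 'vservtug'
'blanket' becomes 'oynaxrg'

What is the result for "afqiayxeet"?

nsdvnlkrrg

Each output is the input with this applied: shift every letter 13 places forward in the alphabet (wrapping around) — i.e. ROT13.
Applying that to "afqiayxeet" gives "nsdvnlkrrg".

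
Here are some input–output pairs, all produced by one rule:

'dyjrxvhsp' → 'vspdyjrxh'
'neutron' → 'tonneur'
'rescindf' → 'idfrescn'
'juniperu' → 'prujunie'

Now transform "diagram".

gamdiar

Rule — move the last 3 characters to the front (rotate right by 3), then swap the first and last characters.
On "diagram" that produces "gamdiar".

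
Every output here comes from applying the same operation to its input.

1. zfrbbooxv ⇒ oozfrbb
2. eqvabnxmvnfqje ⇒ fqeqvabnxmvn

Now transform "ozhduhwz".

uhozhd

What's happening: delete the last 2 characters, then move the last 2 characters to the front (rotate right by 2).
For "ozhduhwz", step one produces "ozhduh"; step two turns that into "uhozhd".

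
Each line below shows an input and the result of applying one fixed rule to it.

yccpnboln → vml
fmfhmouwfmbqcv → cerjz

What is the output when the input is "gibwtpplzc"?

What's happening: shift every letter 3 places backward in the alphabet (wrapping around), then keep one character in every 3, starting at position 1 (positions 1st, 4th, 7th, ...).
Starting from "gibwtpplzc": after the first operation, "dfytqmmiwz"; after the second, "dtmz".

dtmz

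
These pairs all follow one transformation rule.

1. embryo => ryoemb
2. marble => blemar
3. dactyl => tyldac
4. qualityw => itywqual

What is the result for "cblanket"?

Each output is the input with this applied: swap the front and back halves of the string.
So "cblanket" becomes "nketcbla".

nketcbla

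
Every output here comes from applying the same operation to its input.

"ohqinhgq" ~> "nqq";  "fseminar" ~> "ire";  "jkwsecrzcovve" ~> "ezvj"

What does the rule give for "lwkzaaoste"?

asl

In each case the input is transformed by: move the first 3 characters to the end (rotate left by 3), then keep one character in every 3, starting at position 2 (positions 2nd, 5th, 8th, ...).
So "lwkzaaoste" becomes "asl".
(Check on "ohqinhgq": → "inhgqohq" → "nqq" ✓)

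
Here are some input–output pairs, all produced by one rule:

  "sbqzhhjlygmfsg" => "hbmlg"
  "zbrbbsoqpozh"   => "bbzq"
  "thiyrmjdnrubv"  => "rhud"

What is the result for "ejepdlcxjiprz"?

The pattern: keep one character in every 3, starting at position 2 (positions 2nd, 5th, 8th, ...), then swap each adjacent pair of characters (1↔2, 3↔4, ...).
Applying both steps to "ejepdlcxjiprz": "jdxp", then "djpx".

djpx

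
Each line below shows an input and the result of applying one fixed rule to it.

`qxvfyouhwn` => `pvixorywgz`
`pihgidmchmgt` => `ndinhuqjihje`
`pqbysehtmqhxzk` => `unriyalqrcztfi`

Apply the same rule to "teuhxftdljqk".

uemkrlufviyg

The rule is to shift every letter 1 place forward in the alphabet (wrapping around), then swap the front and back halves of the string.
"teuhxftdljqk" → "ufviyguemkrl" → "uemkrlufviyg".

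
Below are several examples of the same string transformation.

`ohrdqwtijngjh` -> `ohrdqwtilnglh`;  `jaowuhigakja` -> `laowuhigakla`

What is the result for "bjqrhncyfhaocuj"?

blqrhncyfhaocul

In each case the input is transformed by: replace every "j" with "l".
On "bjqrhncyfhaocuj" that produces "blqrhncyfhaocul".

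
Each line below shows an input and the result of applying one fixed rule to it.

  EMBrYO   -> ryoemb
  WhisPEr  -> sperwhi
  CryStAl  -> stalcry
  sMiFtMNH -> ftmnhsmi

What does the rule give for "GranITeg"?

niteggra

The pattern: move the first 3 characters to the end (rotate left by 3), then convert every letter to lowercase.
Working it through for "GranITeg": intermediate "nITegGra", final "niteggra".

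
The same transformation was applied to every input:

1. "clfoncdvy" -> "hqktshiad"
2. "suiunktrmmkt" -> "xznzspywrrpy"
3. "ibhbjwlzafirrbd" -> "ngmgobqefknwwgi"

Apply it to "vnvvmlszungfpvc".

asaarqxezslkuah

Each output is the input with this applied: shift every letter 5 places forward in the alphabet (wrapping around).
On "vnvvmlszungfpvc" that produces "asaarqxezslkuah".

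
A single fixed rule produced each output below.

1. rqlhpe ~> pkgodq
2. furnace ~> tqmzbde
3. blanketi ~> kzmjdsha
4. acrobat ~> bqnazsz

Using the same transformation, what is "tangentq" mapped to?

zmfdmsps

In each case the input is transformed by: move the first character to the end, then shift every letter 1 place backward in the alphabet (wrapping around).
Working it through for "tangentq": intermediate "angentqt", final "zmfdmsps".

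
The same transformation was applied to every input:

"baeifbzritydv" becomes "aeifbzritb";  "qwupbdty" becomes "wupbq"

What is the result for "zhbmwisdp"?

The rule is to delete the last 3 characters, then move the first character to the end.
Working it through for "zhbmwisdp": intermediate "zhbmwi", final "hbmwiz".
(Check on "qwupbdty": → "qwupb" → "wupbq" ✓)

hbmwiz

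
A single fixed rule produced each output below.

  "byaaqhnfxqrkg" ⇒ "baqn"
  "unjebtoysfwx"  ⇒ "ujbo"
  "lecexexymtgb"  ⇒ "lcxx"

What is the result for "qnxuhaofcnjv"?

qxho

The rule is to keep every other character starting from the first (positions 1st, 3rd, 5th, ...), then keep only the first 4 characters.
Applying both steps to "qnxuhaofcnjv": "qxhocj", then "qxho".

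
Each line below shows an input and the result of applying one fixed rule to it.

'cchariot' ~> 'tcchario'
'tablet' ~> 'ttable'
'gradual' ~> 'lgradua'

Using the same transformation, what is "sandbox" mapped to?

xsandbo

Rule — move the last character to the front.
Doing the same to "sandbox": "xsandbo".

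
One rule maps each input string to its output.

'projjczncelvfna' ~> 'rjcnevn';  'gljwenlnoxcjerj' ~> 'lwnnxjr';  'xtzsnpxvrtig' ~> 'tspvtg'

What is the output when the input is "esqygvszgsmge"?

syvzsg

In each case the input is transformed by: keep every other character starting from the second (positions 2nd, 4th, 6th, ...).
Doing the same to "esqygvszgsmge": "syvzsg".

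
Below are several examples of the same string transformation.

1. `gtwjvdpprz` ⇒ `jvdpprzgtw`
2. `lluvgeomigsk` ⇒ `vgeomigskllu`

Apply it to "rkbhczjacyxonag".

The pattern: move the first 3 characters to the end (rotate left by 3).
So "rkbhczjacyxonag" becomes "hczjacyxonagrkb".

hczjacyxonagrkb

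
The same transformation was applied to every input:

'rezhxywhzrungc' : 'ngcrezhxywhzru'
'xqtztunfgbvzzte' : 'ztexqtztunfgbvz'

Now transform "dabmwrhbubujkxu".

kxudabmwrhbubuj

Rule — move the last 3 characters to the front (rotate right by 3).
"dabmwrhbubujkxu" → "kxudabmwrhbubuj".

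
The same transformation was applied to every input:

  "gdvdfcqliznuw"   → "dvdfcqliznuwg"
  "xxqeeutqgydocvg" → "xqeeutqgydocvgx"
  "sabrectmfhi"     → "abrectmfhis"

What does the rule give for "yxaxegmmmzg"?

Looking at the pairs, the operation is to move the first character to the end.
On "yxaxegmmmzg" that produces "xaxegmmmzgy".

xaxegmmmzgy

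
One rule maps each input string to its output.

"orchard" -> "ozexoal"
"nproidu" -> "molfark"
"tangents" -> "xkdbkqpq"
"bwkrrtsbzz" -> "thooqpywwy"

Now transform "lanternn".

The rule is to shift every letter 3 places backward in the alphabet (wrapping around), then move the first character to the end.
So "lanternn" becomes "xkqbokki".

xkqbokki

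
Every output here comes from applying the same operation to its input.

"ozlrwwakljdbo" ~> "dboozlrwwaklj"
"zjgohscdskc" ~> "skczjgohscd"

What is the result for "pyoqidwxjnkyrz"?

yrzpyoqidwxjnk

The rule is to move the last 3 characters to the front (rotate right by 3).
So "pyoqidwxjnkyrz" becomes "yrzpyoqidwxjnk".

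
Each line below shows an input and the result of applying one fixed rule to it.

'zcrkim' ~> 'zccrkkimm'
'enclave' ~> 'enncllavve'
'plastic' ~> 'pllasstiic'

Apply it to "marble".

maarbblee

In each case the input is transformed by: repeat every character 3 times, then keep every other character starting from the second (positions 2nd, 4th, 6th, ...).
"marble" → "mmmaaarrrbbbllleee" → "maarbblee".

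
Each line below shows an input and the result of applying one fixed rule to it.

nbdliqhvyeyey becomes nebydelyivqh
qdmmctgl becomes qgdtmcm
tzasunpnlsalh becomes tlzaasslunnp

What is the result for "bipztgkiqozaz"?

Looking at the pairs, the operation is to delete the last character, then take characters alternately from the front and the back (1st, last, 2nd, 2nd-last, ...).
"bipztgkiqozaz" → "bipztgkiqoza" → "baizpozqtigk".
(Check on "tzasunpnlsalh": → "tzasunpnlsal" → "tlzaasslunnp" ✓)

baizpozqtigk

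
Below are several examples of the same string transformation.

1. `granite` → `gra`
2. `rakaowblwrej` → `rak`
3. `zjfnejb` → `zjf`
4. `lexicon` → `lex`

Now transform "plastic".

The transformation: keep only the first 3 characters.
On "plastic" that produces "pla".

pla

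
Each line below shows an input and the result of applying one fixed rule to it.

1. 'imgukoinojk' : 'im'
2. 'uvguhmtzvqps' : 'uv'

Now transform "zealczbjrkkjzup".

ze

The transformation: keep only the first 2 characters.
So "zealczbjrkkjzup" becomes "ze".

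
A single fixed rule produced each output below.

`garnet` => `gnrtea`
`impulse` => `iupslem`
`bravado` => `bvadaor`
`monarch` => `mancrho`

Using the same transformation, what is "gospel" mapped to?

gpsleo

In each case the input is transformed by: swap each adjacent pair of characters (1↔2, 3↔4, ...), then move the first character to the end.
On "gospel": the first step gives "ogpsle", and the second then gives "gpsleo".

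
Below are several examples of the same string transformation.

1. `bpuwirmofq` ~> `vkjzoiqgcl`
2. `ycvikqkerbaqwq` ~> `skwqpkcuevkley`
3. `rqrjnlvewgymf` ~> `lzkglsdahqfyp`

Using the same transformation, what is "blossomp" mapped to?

vjfgiimm

The transformation: shift every letter 6 places backward in the alphabet (wrapping around), then take characters alternately from the front and the back (1st, last, 2nd, 2nd-last, ...).
"blossomp" → "vfimmigj" → "vjfgiimm".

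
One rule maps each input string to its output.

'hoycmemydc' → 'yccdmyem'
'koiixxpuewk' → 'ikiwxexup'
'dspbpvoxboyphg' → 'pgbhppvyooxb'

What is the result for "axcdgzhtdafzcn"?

cndcgzzfhatd

The rule is to delete the first 2 characters, then take characters alternately from the front and the back (1st, last, 2nd, 2nd-last, ...).
Doing the same to "axcdgzhtdafzcn": "cndcgzzfhatd".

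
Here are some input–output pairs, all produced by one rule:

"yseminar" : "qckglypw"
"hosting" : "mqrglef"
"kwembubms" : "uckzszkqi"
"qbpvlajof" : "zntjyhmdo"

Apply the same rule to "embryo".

The pattern: shift every letter 2 places backward in the alphabet (wrapping around), then move the first character to the end.
Applying that to "embryo" gives "kzpwmc".

kzpwmc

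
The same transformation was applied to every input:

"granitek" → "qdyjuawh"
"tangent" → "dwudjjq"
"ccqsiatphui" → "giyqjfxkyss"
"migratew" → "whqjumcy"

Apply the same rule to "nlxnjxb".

Rule — move the first 2 characters to the end (rotate left by 2), then shift every letter 10 places backward in the alphabet (wrapping around).
Working it through for "nlxnjxb": intermediate "xnjxbnl", final "ndznrdb".

ndznrdb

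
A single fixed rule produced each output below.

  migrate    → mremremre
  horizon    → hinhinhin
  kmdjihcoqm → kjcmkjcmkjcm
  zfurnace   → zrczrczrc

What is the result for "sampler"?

In each case the input is transformed by: keep one character in every 3, starting at position 1 (positions 1st, 4th, 7th, ...), then write the whole string 3 times in a row.
Applying that to "sampler" gives "sprsprspr".
(Check on "migrate": → "mre" → "mremremre" ✓)

sprsprspr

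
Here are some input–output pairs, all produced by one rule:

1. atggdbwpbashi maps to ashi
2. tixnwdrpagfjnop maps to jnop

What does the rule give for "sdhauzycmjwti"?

jwti

Rule — keep only the last 4 characters.
For "sdhauzycmjwti" the result is "jwti".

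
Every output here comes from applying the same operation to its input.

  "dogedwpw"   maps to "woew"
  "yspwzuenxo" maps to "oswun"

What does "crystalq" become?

qrsa

Looking at the pairs, the operation is to keep every other character starting from the second (positions 2nd, 4th, 6th, ...), then move the last character to the front.
Applying that to "crystalq" gives "qrsa".
(Check on "dogedwpw": → "oeww" → "woew" ✓)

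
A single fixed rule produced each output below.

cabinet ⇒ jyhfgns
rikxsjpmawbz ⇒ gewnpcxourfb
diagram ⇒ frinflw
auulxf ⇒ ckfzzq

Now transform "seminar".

fwxjrns

In each case the input is transformed by: shift every letter 5 places forward in the alphabet (wrapping around), then move the last 2 characters to the front (rotate right by 2).
"seminar" → "xjrnsfw" → "fwxjrns".
(Check on "auulxf": → "fzzqck" → "ckfzzq" ✓)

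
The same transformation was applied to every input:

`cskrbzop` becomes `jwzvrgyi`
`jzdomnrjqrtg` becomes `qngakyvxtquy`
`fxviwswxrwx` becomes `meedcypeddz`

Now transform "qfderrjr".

xymqkyly

The pattern: take characters alternately from the front and the back (1st, last, 2nd, 2nd-last, ...), then shift every letter 7 places forward in the alphabet (wrapping around).
For "qfderrjr", step one produces "qrfjdrer"; step two turns that into "xymqkyly".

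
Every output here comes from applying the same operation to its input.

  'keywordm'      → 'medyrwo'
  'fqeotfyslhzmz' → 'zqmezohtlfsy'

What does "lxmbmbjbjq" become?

qxjmbbjmb

What's happening: take characters alternately from the front and the back (1st, last, 2nd, 2nd-last, ...), then delete the first character.
Starting from "lxmbmbjbjq": after the first operation, "lqxjmbbjmb"; after the second, "qxjmbbjmb".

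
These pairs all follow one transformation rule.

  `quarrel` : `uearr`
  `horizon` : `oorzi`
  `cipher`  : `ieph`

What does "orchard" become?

rrcah

Looking at the pairs, the operation is to take characters alternately from the front and the back (1st, last, 2nd, 2nd-last, ...), then delete the first 2 characters.
Starting from "orchard": after the first operation, "odrrcah"; after the second, "rrcah".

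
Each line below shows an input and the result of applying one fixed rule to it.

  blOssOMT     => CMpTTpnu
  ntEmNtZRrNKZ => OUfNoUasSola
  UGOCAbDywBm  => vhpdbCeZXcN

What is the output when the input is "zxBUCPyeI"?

AYcvdqZFj

The pattern: shift every letter 1 place forward in the alphabet (wrapping around), then flip the case of every letter.
On "zxBUCPyeI": the first step gives "ayCVDQzfJ", and the second then gives "AYcvdqZFj".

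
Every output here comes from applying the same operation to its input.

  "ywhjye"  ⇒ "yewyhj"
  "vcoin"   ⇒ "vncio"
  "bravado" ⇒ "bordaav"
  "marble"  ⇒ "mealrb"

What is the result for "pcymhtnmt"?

Each output is the input with this applied: take characters alternately from the front and the back (1st, last, 2nd, 2nd-last, ...).
For "pcymhtnmt" the result is "ptcmynmth".

ptcmynmth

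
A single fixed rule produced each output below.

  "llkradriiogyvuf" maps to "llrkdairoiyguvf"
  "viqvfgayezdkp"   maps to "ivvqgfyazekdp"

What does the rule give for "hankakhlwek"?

ahknkalhewk

The pattern: swap each adjacent pair of characters (1↔2, 3↔4, ...).
So "hankakhlwek" becomes "ahknkalhewk".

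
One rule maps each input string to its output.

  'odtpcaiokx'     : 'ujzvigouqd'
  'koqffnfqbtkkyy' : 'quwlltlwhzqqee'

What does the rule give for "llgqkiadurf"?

rrmwqogjaxl

The rule is to shift every letter 6 places forward in the alphabet (wrapping around).
On "llgqkiadurf" that produces "rrmwqogjaxl".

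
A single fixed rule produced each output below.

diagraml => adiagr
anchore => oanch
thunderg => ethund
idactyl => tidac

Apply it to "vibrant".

avibr

Looking at the pairs, the operation is to delete the last 2 characters, then move the last character to the front.
For "vibrant", step one produces "vibra"; step two turns that into "avibr".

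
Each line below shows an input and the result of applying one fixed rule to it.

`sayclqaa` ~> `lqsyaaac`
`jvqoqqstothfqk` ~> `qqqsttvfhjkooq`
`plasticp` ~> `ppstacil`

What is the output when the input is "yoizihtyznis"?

styyzzhiiino

Rule — sort the characters into alphabetical order, then swap the front and back halves of the string.
Working it through for "yoizihtyznis": intermediate "hiiinostyyzz", final "styyzzhiiino".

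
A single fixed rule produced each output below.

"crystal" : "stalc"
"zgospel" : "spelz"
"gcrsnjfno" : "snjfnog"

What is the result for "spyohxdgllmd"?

The pattern: move the first 3 characters to the end (rotate left by 3), then delete the last 2 characters.
On "spyohxdgllmd" that produces "ohxdgllmds".

ohxdgllmds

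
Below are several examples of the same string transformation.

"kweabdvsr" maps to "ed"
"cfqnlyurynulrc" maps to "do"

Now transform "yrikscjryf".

The pattern: shift every letter 12 places forward in the alphabet (wrapping around), then keep only the last 2 characters.
"yrikscjryf" → "kduweovdkr" → "kr".

kr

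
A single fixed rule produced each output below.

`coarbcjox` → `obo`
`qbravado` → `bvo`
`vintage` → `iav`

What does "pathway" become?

Rule — move the first character to the end, then keep one character in every 3, starting at position 1 (positions 1st, 4th, 7th, ...).
Doing the same to "pathway": "awp".

awp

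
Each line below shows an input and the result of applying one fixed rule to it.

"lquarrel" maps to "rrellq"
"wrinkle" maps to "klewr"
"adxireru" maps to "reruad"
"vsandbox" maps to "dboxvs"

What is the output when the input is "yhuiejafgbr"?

ejafgbryh

Each output is the input with this applied: move the first 2 characters to the end (rotate left by 2), then delete the first 2 characters.
Working it through for "yhuiejafgbr": intermediate "uiejafgbryh", final "ejafgbryh".
(Check on "wrinkle": → "inklewr" → "klewr" ✓)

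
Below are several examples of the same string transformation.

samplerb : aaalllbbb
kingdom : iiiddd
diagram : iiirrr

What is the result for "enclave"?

nnnaaa

Each output is the input with this applied: keep one character in every 3, starting at position 2 (positions 2nd, 5th, 8th, ...), then repeat every character 3 times.
Starting from "enclave": after the first operation, "na"; after the second, "nnnaaa".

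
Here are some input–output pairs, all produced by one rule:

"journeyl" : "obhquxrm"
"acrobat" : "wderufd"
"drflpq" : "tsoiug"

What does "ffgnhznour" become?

Looking at the pairs, the operation is to reverse the string, then shift every letter 3 places forward in the alphabet (wrapping around).
On "ffgnhznour": the first step gives "ruonzhngff", and the second then gives "uxrqckqjii".

uxrqckqjii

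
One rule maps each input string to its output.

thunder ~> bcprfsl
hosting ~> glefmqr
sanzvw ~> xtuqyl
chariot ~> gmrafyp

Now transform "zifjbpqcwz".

auxxgdhzno

The transformation: move the last 3 characters to the front (rotate right by 3), then shift every letter 2 places backward in the alphabet (wrapping around).
On "zifjbpqcwz": the first step gives "cwzzifjbpq", and the second then gives "auxxgdhzno".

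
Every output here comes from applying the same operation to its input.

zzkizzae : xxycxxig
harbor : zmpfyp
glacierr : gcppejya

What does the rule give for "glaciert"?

Looking at the pairs, the operation is to shift every letter 2 places backward in the alphabet (wrapping around), then swap the front and back halves of the string.
On "glaciert": the first step gives "ejyagcpr", and the second then gives "gcprejya".

gcprejya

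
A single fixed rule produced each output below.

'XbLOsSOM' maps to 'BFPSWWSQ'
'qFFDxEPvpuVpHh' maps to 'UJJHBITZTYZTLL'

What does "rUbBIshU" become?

The rule is to shift every letter 4 places forward in the alphabet (wrapping around), then convert every letter to uppercase.
Doing the same to "rUbBIshU": "VYFFMWLY".

VYFFMWLY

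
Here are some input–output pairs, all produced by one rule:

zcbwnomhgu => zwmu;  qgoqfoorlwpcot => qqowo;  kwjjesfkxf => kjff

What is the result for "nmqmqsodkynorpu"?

nmoyr

The rule is to keep one character in every 3, starting at position 1 (positions 1st, 4th, 7th, ...).
For "nmqmqsodkynorpu" the result is "nmoyr".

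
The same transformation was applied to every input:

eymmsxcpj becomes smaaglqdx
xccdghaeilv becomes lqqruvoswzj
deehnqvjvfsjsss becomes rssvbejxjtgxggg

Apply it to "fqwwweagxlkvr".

Each output is the input with this applied: shift every letter 12 places backward in the alphabet (wrapping around).
Applying that to "fqwwweagxlkvr" gives "tekkksoulzyjf".

tekkksoulzyjf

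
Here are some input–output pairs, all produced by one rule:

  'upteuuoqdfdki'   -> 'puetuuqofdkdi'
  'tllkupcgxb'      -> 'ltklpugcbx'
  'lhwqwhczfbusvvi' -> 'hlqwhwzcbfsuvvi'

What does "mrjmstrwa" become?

What's happening: swap each adjacent pair of characters (1↔2, 3↔4, ...).
Applying that to "mrjmstrwa" gives "rmmjtswra".

rmmjtswra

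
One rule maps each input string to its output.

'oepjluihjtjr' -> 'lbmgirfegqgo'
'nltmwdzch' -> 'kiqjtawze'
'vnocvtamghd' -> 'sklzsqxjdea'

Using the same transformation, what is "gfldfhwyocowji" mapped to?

dciacetvlzltgf

The pattern: shift every letter 3 places backward in the alphabet (wrapping around).
For "gfldfhwyocowji" the result is "dciacetvlzltgf".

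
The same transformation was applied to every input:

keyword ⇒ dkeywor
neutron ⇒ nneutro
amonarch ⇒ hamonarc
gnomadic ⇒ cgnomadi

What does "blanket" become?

tblanke

Looking at the pairs, the operation is to move the last character to the front.
For "blanket" the result is "tblanke".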